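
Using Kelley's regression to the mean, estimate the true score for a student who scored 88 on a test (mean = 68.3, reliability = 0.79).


T_est = rxx * X + (1 - rxx) * mean
T_est = 0.79 * 88 + 0.21 * 68.3
T_est = 69.52 + 14.343
T_est = 83.863

83.863


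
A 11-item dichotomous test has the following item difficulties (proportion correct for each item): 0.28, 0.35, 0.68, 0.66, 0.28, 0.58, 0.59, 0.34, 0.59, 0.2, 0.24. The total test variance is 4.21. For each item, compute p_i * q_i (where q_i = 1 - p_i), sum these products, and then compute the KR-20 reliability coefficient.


For each item, compute p_i * q_i:
  Item 1: 0.28 * 0.72 = 0.2016
  Item 2: 0.35 * 0.65 = 0.2275
  Item 3: 0.68 * 0.32 = 0.2176
  Item 4: 0.66 * 0.34 = 0.2244
  Item 5: 0.28 * 0.72 = 0.2016
  Item 6: 0.58 * 0.42 = 0.2436
  Item 7: 0.59 * 0.41 = 0.2419
  Item 8: 0.34 * 0.66 = 0.2244
  Item 9: 0.59 * 0.41 = 0.2419
  Item 10: 0.2 * 0.8 = 0.16
  Item 11: 0.24 * 0.76 = 0.1824
Sum(p_i * q_i) = 0.2016 + 0.2275 + 0.2176 + 0.2244 + 0.2016 + 0.2436 + 0.2419 + 0.2244 + 0.2419 + 0.16 + 0.1824 = 2.3669
KR-20 = (k/(k-1)) * (1 - Sum(p_i*q_i) / Var_total)
= (11/10) * (1 - 2.3669/4.21)
= 1.1 * 0.4378
KR-20 = 0.4816

0.4816


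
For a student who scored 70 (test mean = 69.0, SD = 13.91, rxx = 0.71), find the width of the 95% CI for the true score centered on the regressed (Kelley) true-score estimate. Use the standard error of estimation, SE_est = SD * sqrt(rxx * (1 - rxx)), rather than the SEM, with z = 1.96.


True score estimate = 0.71*70 + 0.29*69.0 = 69.71
SE_est = SD * sqrt(rxx * (1 - rxx)) = 13.91 * sqrt(0.71 * 0.29) = 13.91 * sqrt(0.2059) = 6.31183
CI = T_est +/- z * SE_est, so width = 2 * z * SE_est = 2 * 1.96 * 6.31183
Width = 24.7424

24.7424


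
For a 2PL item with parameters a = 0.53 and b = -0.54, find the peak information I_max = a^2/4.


For 2PL, max info at theta = b = -0.54
I_max = a^2 / 4 = 0.53^2 / 4
= 0.2809 / 4
I_max = 0.0702

0.0702


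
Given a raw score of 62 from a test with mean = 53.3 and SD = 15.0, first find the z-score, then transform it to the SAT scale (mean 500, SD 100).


z = (X - mean) / SD = (62 - 53.3) / 15.0
z = 8.7 / 15.0
z = 0.58
SAT-scale = SAT = 500 + 100z
Carry z at full precision (z = 8.7 / 15.0) into the conversion:
SAT-scale = 500 + 100 * (8.7 / 15.0) = 500 + 870 / 15.0
SAT-scale = 500 + 58.0
SAT-scale = 558.0

558.0


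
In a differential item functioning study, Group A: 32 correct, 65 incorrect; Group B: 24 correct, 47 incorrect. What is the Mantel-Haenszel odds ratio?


Odds_A = 32/65 = 0.4923
Odds_B = 24/47 = 0.5106
OR = Odds_A / Odds_B = 0.4923 / 0.5106
Exactly, OR = (32 * 47) / (65 * 24) = 1504 / 1560
OR = 0.9641

0.9641


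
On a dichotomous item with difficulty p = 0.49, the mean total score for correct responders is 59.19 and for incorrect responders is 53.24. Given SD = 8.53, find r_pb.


q = 1 - p = 0.51
rpb = ((M1 - M0) / SD) * sqrt(p * q)
rpb = ((59.19 - 53.24) / 8.53) * sqrt(0.49 * 0.51)
rpb = 0.3487

0.3487


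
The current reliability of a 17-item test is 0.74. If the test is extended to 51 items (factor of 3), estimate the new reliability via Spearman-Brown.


r_new = (n * rxx) / (1 + (n-1) * rxx)
r_new = (3 * 0.74) / (1 + 2 * 0.74)
r_new = 2.22 / 2.48
r_new = 0.8952

0.8952


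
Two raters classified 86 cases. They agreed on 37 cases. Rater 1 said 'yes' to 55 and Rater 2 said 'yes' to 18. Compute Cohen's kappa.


P_o = 37/86 = 0.430233
P_e = (55*18 + 31*68) / 7396 = 0.418875
kappa = (P_o - P_e) / (1 - P_e)
kappa = (0.430233 - 0.418875) / (1 - 0.418875)
kappa = 0.0195

0.0195


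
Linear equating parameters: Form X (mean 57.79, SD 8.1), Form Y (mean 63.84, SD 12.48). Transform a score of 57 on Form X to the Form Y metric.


slope = SD_Y / SD_X = 12.48 / 8.1 ~ 1.5407
intercept = mean_Y - slope * mean_X = 63.84 - (12.48 / 8.1) * 57.79 ~ -25.1994
Y = slope * X + intercept. To avoid rounding drift from the rounded slope/intercept, evaluate the equivalent form Y = mean_Y + SD_Y * (X - mean_X) / SD_X at full precision:
Y = 63.84 + 12.48 * (57 - 57.79) / 8.1
Y = 63.84 - 12.48 * 0.79 / 8.1
Y = 63.84 - 9.8592 / 8.1
Y = 63.84 - 1.2172
Y = 62.6228

62.6228


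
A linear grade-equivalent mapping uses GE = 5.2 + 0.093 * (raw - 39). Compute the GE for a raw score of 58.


raw - median = 58 - 39 = 19
slope * diff = 0.093 * 19 = 1.767
GE = 5.2 + 1.767
GE = 6.967

6.967


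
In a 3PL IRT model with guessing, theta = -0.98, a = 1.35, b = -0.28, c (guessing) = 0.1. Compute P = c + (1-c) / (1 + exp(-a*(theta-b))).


logit = 1.35*(-0.98 - -0.28) = -0.945
P* = 1/(1 + exp(--0.945)) = 0.2799
P = 0.1 + (1 - 0.1) * 0.2799
P = 0.3519

0.3519


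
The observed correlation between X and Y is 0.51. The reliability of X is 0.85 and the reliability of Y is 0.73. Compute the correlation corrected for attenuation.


r_corrected = rxy / sqrt(rxx * ryy)
= 0.51 / sqrt(0.85 * 0.73)
= 0.51 / sqrt(0.6205)
= 0.51 / 0.787718
r_corrected = 0.6474

0.6474


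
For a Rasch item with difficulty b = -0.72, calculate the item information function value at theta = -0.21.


P = 1/(1+exp(-(-0.21--0.72))) = 0.6248
I = P*(1-P) = 0.6248 * 0.3752
I = 0.2344

0.2344


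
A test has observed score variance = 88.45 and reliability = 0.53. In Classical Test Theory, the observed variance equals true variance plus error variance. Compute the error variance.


var_true = rxx * var_obs = 0.53 * 88.45 = 46.8785
var_error = var_obs - var_true
var_error = 88.45 - 46.8785
var_error = 41.5715

41.5715


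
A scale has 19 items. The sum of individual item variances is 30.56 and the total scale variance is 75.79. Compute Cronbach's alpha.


alpha = (k/(k-1)) * (1 - sum(si^2)/s_total^2)
= (19/18) * (1 - 30.56/75.79)
alpha = 0.6299

0.6299


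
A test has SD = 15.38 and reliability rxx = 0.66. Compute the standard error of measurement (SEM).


SEM = SD * sqrt(1 - rxx)
SEM = 15.38 * sqrt(1 - 0.66)
SEM = 15.38 * sqrt(0.34) = 15.38 * 0.583095
SEM = 8.968

8.968


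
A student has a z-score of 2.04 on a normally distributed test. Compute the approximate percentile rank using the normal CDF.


CDF(z) = 0.5 * (1 + erf(z/sqrt(2)))
erf(1.4425) = 0.9586
CDF = 0.9793
Percentile rank = 0.9793 * 100 = 97.93

97.93


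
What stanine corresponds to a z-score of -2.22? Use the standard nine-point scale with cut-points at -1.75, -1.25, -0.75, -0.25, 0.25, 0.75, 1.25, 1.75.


Stanine boundaries: [-1.75, -1.25, -0.75, -0.25, 0.25, 0.75, 1.25, 1.75]
z = -2.22
Check each boundary:
  z < -1.75
  z < -1.25
  z < -0.75
  z < -0.25
  z < 0.25
  z < 0.75
  z < 1.25
  z < 1.75
Highest qualifying boundary gives stanine = 1

1


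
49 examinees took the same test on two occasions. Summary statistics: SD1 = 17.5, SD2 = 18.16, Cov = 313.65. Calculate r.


r = cov(X,Y) / (SD_X * SD_Y)
r = 313.65 / (17.5 * 18.16)
r = 313.65 / 317.8
r = 0.9869

0.9869


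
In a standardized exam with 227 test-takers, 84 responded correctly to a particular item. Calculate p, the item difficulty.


Item difficulty p = number correct / total examinees
p = 84 / 227
p = 0.37

0.37


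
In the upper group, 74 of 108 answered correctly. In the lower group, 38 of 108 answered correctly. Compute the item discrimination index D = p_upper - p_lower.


p_upper = 74/108 = 0.6852
p_lower = 38/108 = 0.3519
D = 0.6852 - 0.3519 = 0.3333

0.3333


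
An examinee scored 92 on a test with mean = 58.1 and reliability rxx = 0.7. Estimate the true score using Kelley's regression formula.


T_est = rxx * X + (1 - rxx) * mean
T_est = 0.7 * 92 + 0.3 * 58.1
T_est = 64.4 + 17.43
T_est = 81.83

81.83


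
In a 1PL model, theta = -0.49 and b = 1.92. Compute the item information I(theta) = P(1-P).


P = 1/(1+exp(-(-0.49-1.92))) = 0.0824
I = P*(1-P) = 0.0824 * 0.9176
I = 0.0756

0.0756


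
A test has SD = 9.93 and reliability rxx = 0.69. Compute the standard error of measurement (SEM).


SEM = SD * sqrt(1 - rxx)
SEM = 9.93 * sqrt(1 - 0.69)
SEM = 9.93 * sqrt(0.31) = 9.93 * 0.556776
SEM = 5.5288

5.5288


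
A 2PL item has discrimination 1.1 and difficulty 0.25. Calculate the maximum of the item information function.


For 2PL, max info at theta = b = 0.25
I_max = a^2 / 4 = 1.1^2 / 4
= 1.21 / 4
I_max = 0.3025

0.3025


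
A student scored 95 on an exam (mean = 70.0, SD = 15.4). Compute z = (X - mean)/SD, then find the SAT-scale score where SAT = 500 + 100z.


z = (X - mean) / SD = (95 - 70.0) / 15.4
z = 25.0 / 15.4
z = 1.6234
SAT-scale = SAT = 500 + 100z
Carry z at full precision (z = 25.0 / 15.4) into the conversion:
SAT-scale = 500 + 100 * (25.0 / 15.4) = 500 + 2500 / 15.4
SAT-scale = 500 + 162.3377
SAT-scale = 662.3377

662.3377


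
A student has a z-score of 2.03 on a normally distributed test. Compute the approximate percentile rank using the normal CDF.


CDF(z) = 0.5 * (1 + erf(z/sqrt(2)))
erf(1.4354) = 0.9576
CDF = 0.9788
Percentile rank = 0.9788 * 100 = 97.88

97.88


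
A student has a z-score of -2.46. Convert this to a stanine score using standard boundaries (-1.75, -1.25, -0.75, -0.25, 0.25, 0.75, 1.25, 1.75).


Stanine boundaries: [-1.75, -1.25, -0.75, -0.25, 0.25, 0.75, 1.25, 1.75]
z = -2.46
Check each boundary:
  z < -1.75
  z < -1.25
  z < -0.75
  z < -0.25
  z < 0.25
  z < 0.75
  z < 1.25
  z < 1.75
Highest qualifying boundary gives stanine = 1

1


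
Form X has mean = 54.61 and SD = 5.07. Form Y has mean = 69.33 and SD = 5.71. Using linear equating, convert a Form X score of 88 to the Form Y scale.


slope = SD_Y / SD_X = 5.71 / 5.07 ~ 1.1262
intercept = mean_Y - slope * mean_X = 69.33 - (5.71 / 5.07) * 54.61 ~ 7.8264
Y = slope * X + intercept. To avoid rounding drift from the rounded slope/intercept, evaluate the equivalent form Y = mean_Y + SD_Y * (X - mean_X) / SD_X at full precision:
Y = 69.33 + 5.71 * (88 - 54.61) / 5.07
Y = 69.33 + 5.71 * 33.39 / 5.07
Y = 69.33 + 190.6569 / 5.07
Y = 69.33 + 37.6049
Y = 106.9349

106.9349


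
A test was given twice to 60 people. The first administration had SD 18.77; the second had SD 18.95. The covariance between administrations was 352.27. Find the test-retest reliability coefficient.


r = cov(X,Y) / (SD_X * SD_Y)
r = 352.27 / (18.77 * 18.95)
r = 352.27 / 355.6915
r = 0.9904

0.9904


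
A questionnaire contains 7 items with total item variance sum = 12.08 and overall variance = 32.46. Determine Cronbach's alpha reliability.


alpha = (k/(k-1)) * (1 - sum(si^2)/s_total^2)
= (7/6) * (1 - 12.08/32.46)
alpha = 0.7325

0.7325


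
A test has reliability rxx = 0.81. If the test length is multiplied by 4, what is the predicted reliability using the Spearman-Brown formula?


r_new = (n * rxx) / (1 + (n-1) * rxx)
r_new = (4 * 0.81) / (1 + 3 * 0.81)
r_new = 3.24 / 3.43
r_new = 0.9446

0.9446


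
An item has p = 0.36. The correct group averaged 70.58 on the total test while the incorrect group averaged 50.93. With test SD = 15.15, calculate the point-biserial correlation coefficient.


q = 1 - p = 0.64
rpb = ((M1 - M0) / SD) * sqrt(p * q)
rpb = ((70.58 - 50.93) / 15.15) * sqrt(0.36 * 0.64)
rpb = 0.6226

0.6226


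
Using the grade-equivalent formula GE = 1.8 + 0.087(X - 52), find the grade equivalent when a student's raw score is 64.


raw - median = 64 - 52 = 12
slope * diff = 0.087 * 12 = 1.044
GE = 1.8 + 1.044
GE = 2.844

2.844


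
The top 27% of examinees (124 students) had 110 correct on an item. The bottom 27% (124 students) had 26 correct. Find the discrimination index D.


p_upper = 110/124 = 0.8871
p_lower = 26/124 = 0.2097
D = 0.8871 - 0.2097 = 0.6774

0.6774


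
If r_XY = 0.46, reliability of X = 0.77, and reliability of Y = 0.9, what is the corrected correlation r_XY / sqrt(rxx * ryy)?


r_corrected = rxy / sqrt(rxx * ryy)
= 0.46 / sqrt(0.77 * 0.9)
= 0.46 / sqrt(0.693)
= 0.46 / 0.832466
r_corrected = 0.5526

0.5526


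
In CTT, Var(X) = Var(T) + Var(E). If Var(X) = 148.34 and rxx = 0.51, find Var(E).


var_true = rxx * var_obs = 0.51 * 148.34 = 75.6534
var_error = var_obs - var_true
var_error = 148.34 - 75.6534
var_error = 72.6866

72.6866


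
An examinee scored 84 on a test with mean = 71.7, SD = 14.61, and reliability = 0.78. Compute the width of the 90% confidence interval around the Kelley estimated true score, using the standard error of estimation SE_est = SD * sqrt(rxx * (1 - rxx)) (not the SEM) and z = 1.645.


True score estimate = 0.78*84 + 0.22*71.7 = 81.294
SE_est = SD * sqrt(rxx * (1 - rxx)) = 14.61 * sqrt(0.78 * 0.22) = 14.61 * sqrt(0.1716) = 6.052138
CI = T_est +/- z * SE_est, so width = 2 * z * SE_est = 2 * 1.645 * 6.052138
Width = 19.9115

19.9115


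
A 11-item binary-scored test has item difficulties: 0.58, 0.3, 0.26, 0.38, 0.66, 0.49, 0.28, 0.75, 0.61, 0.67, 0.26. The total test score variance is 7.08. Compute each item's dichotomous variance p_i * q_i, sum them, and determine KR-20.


For each item, compute p_i * q_i:
  Item 1: 0.58 * 0.42 = 0.2436
  Item 2: 0.3 * 0.7 = 0.21
  Item 3: 0.26 * 0.74 = 0.1924
  Item 4: 0.38 * 0.62 = 0.2356
  Item 5: 0.66 * 0.34 = 0.2244
  Item 6: 0.49 * 0.51 = 0.2499
  Item 7: 0.28 * 0.72 = 0.2016
  Item 8: 0.75 * 0.25 = 0.1875
  Item 9: 0.61 * 0.39 = 0.2379
  Item 10: 0.67 * 0.33 = 0.2211
  Item 11: 0.26 * 0.74 = 0.1924
Sum(p_i * q_i) = 0.2436 + 0.21 + 0.1924 + 0.2356 + 0.2244 + 0.2499 + 0.2016 + 0.1875 + 0.2379 + 0.2211 + 0.1924 = 2.3964
KR-20 = (k/(k-1)) * (1 - Sum(p_i*q_i) / Var_total)
= (11/10) * (1 - 2.3964/7.08)
= 1.1 * 0.6615
KR-20 = 0.7277

0.7277


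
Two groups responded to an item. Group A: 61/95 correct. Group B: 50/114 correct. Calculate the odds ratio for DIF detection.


Odds_A = 61/34 = 1.7941
Odds_B = 50/64 = 0.7812
OR = Odds_A / Odds_B = 1.7941 / 0.7812
Exactly, OR = (61 * 64) / (34 * 50) = 3904 / 1700
OR = 2.2965

2.2965


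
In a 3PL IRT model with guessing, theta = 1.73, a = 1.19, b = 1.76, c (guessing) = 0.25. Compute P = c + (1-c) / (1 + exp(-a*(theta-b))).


logit = 1.19*(1.73 - 1.76) = -0.0357
P* = 1/(1 + exp(--0.0357)) = 0.4911
P = 0.25 + (1 - 0.25) * 0.4911
P = 0.6183

0.6183


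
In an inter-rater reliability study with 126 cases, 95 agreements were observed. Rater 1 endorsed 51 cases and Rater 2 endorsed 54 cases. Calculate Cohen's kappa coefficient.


P_o = 95/126 = 0.753968
P_e = (51*54 + 75*72) / 15876 = 0.513605
kappa = (P_o - P_e) / (1 - P_e)
kappa = (0.753968 - 0.513605) / (1 - 0.513605)
kappa = 0.4942

0.4942


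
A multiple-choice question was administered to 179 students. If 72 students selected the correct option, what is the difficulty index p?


Item difficulty p = number correct / total examinees
p = 72 / 179
p = 0.4022

0.4022


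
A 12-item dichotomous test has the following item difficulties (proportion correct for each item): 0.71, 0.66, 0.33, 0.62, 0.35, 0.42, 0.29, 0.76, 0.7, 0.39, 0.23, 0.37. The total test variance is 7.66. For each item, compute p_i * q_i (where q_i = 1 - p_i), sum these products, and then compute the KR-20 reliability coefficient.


For each item, compute p_i * q_i:
  Item 1: 0.71 * 0.29 = 0.2059
  Item 2: 0.66 * 0.34 = 0.2244
  Item 3: 0.33 * 0.67 = 0.2211
  Item 4: 0.62 * 0.38 = 0.2356
  Item 5: 0.35 * 0.65 = 0.2275
  Item 6: 0.42 * 0.58 = 0.2436
  Item 7: 0.29 * 0.71 = 0.2059
  Item 8: 0.76 * 0.24 = 0.1824
  Item 9: 0.7 * 0.3 = 0.21
  Item 10: 0.39 * 0.61 = 0.2379
  Item 11: 0.23 * 0.77 = 0.1771
  Item 12: 0.37 * 0.63 = 0.2331
Sum(p_i * q_i) = 0.2059 + 0.2244 + 0.2211 + 0.2356 + 0.2275 + 0.2436 + 0.2059 + 0.1824 + 0.21 + 0.2379 + 0.1771 + 0.2331 = 2.6045
KR-20 = (k/(k-1)) * (1 - Sum(p_i*q_i) / Var_total)
= (12/11) * (1 - 2.6045/7.66)
= 1.0909 * 0.66
KR-20 = 0.72

0.72


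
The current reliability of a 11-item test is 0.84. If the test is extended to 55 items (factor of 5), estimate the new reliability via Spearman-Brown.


r_new = (n * rxx) / (1 + (n-1) * rxx)
r_new = (5 * 0.84) / (1 + 4 * 0.84)
r_new = 4.2 / 4.36
r_new = 0.9633

0.9633


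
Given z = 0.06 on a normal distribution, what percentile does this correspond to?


CDF(z) = 0.5 * (1 + erf(z/sqrt(2)))
erf(0.0424) = 0.0478
CDF = 0.5239
Percentile rank = 0.5239 * 100 = 52.39

52.39


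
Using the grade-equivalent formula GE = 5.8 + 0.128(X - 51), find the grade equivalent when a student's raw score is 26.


raw - median = 26 - 51 = -25
slope * diff = 0.128 * -25 = -3.2
GE = 5.8 + -3.2
GE = 2.6

2.6


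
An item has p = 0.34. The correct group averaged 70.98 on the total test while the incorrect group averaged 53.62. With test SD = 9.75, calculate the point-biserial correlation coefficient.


q = 1 - p = 0.66
rpb = ((M1 - M0) / SD) * sqrt(p * q)
rpb = ((70.98 - 53.62) / 9.75) * sqrt(0.34 * 0.66)
rpb = 0.8434

0.8434


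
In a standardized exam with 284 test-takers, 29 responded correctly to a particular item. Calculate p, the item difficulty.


Item difficulty p = number correct / total examinees
p = 29 / 284
p = 0.1021

0.1021


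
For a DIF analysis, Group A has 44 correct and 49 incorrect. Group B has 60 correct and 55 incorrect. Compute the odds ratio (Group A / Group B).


Odds_A = 44/49 = 0.898
Odds_B = 60/55 = 1.0909
OR = Odds_A / Odds_B = 0.898 / 1.0909
Exactly, OR = (44 * 55) / (49 * 60) = 2420 / 2940
OR = 0.8231

0.8231


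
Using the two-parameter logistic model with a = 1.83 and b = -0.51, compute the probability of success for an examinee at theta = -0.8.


a*(theta - b) = 1.83 * (-0.8 - -0.51) = -0.5307
exp(--0.5307) = 1.7001
P = 1 / (1 + 1.7001)
P = 0.3704

0.3704


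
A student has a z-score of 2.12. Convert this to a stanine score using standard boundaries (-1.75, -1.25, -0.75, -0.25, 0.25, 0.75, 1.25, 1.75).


Stanine boundaries: [-1.75, -1.25, -0.75, -0.25, 0.25, 0.75, 1.25, 1.75]
z = 2.12
Check each boundary:
  z >= -1.75 -> could be stanine 2
  z >= -1.25 -> could be stanine 3
  z >= -0.75 -> could be stanine 4
  z >= -0.25 -> could be stanine 5
  z >= 0.25 -> could be stanine 6
  z >= 0.75 -> could be stanine 7
  z >= 1.25 -> could be stanine 8
  z >= 1.75 -> could be stanine 9
Highest qualifying boundary gives stanine = 9

9


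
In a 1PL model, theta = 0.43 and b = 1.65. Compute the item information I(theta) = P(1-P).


P = 1/(1+exp(-(0.43-1.65))) = 0.2279
I = P*(1-P) = 0.2279 * 0.7721
I = 0.176

0.176


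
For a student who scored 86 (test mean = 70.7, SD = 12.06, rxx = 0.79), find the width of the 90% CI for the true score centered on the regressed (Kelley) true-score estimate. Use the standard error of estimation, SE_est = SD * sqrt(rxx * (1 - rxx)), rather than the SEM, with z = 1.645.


True score estimate = 0.79*86 + 0.21*70.7 = 82.787
SE_est = SD * sqrt(rxx * (1 - rxx)) = 12.06 * sqrt(0.79 * 0.21) = 12.06 * sqrt(0.1659) = 4.912137
CI = T_est +/- z * SE_est, so width = 2 * z * SE_est = 2 * 1.645 * 4.912137
Width = 16.1609

16.1609


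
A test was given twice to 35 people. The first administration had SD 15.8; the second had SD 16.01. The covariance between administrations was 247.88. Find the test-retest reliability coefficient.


r = cov(X,Y) / (SD_X * SD_Y)
r = 247.88 / (15.8 * 16.01)
r = 247.88 / 252.958
r = 0.9799

0.9799


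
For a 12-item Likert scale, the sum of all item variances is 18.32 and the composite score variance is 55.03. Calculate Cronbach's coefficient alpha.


alpha = (k/(k-1)) * (1 - sum(si^2)/s_total^2)
= (12/11) * (1 - 18.32/55.03)
alpha = 0.7277

0.7277


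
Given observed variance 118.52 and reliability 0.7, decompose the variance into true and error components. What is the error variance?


var_true = rxx * var_obs = 0.7 * 118.52 = 82.964
var_error = var_obs - var_true
var_error = 118.52 - 82.964
var_error = 35.556

35.556


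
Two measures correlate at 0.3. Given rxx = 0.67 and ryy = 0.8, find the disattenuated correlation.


r_corrected = rxy / sqrt(rxx * ryy)
= 0.3 / sqrt(0.67 * 0.8)
= 0.3 / sqrt(0.536)
= 0.3 / 0.73212
r_corrected = 0.4098

0.4098


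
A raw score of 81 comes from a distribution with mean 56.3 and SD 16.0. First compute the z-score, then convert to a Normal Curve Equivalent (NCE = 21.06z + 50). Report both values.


z = (X - mean) / SD = (81 - 56.3) / 16.0
z = 24.7 / 16.0
z = 1.5437
NCE = NCE = 21.06z + 50
Carry z at full precision (z = 24.7 / 16.0) into the conversion:
NCE = 21.06 * (24.7 / 16.0) + 50 = 520.182 / 16.0 + 50
NCE = 32.5114 + 50
NCE = 82.5114

82.5114


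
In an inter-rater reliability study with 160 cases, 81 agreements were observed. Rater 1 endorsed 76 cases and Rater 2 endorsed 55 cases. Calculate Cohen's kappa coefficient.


P_o = 81/160 = 0.50625
P_e = (76*55 + 84*105) / 25600 = 0.507812
kappa = (P_o - P_e) / (1 - P_e)
kappa = (0.50625 - 0.507812) / (1 - 0.507812)
kappa = -0.0032

-0.0032


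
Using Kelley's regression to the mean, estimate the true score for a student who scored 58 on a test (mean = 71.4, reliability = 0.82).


T_est = rxx * X + (1 - rxx) * mean
T_est = 0.82 * 58 + 0.18 * 71.4
T_est = 47.56 + 12.852
T_est = 60.412

60.412


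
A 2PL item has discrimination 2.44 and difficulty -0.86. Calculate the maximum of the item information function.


For 2PL, max info at theta = b = -0.86
I_max = a^2 / 4 = 2.44^2 / 4
= 5.9536 / 4
I_max = 1.4884

1.4884


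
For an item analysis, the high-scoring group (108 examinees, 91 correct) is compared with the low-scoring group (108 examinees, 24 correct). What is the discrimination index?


p_upper = 91/108 = 0.8426
p_lower = 24/108 = 0.2222
D = 0.8426 - 0.2222 = 0.6204

0.6204


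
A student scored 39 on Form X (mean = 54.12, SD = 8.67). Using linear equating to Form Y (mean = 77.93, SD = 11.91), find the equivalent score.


slope = SD_Y / SD_X = 11.91 / 8.67 ~ 1.3737
intercept = mean_Y - slope * mean_X = 77.93 - (11.91 / 8.67) * 54.12 ~ 3.5852
Y = slope * X + intercept. To avoid rounding drift from the rounded slope/intercept, evaluate the equivalent form Y = mean_Y + SD_Y * (X - mean_X) / SD_X at full precision:
Y = 77.93 + 11.91 * (39 - 54.12) / 8.67
Y = 77.93 - 11.91 * 15.12 / 8.67
Y = 77.93 - 180.0792 / 8.67
Y = 77.93 - 20.7704
Y = 57.1596

57.1596


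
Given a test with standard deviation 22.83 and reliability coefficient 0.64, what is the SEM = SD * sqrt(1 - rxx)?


SEM = SD * sqrt(1 - rxx)
SEM = 22.83 * sqrt(1 - 0.64)
SEM = 22.83 * sqrt(0.36) = 22.83 * 0.6
SEM = 13.698

13.698


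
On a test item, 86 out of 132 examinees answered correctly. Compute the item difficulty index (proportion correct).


Item difficulty p = number correct / total examinees
p = 86 / 132
p = 0.6515

0.6515


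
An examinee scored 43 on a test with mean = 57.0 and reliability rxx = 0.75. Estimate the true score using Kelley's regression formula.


T_est = rxx * X + (1 - rxx) * mean
T_est = 0.75 * 43 + 0.25 * 57.0
T_est = 32.25 + 14.25
T_est = 46.5

46.5


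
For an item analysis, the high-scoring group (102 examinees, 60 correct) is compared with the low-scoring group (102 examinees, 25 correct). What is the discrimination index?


p_upper = 60/102 = 0.5882
p_lower = 25/102 = 0.2451
D = 0.5882 - 0.2451 = 0.3431

0.3431


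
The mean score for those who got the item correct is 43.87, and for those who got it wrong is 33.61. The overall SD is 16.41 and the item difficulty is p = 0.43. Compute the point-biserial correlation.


q = 1 - p = 0.57
rpb = ((M1 - M0) / SD) * sqrt(p * q)
rpb = ((43.87 - 33.61) / 16.41) * sqrt(0.43 * 0.57)
rpb = 0.3095

0.3095


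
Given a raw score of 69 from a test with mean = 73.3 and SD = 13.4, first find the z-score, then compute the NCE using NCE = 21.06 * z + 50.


z = (X - mean) / SD = (69 - 73.3) / 13.4
z = -4.3 / 13.4
z = -0.3209
NCE = NCE = 21.06z + 50
Carry z at full precision (z = -4.3 / 13.4) into the conversion:
NCE = 21.06 * (-4.3 / 13.4) + 50 = -90.558 / 13.4 + 50
NCE = -6.7581 + 50
NCE = 43.2419

43.2419


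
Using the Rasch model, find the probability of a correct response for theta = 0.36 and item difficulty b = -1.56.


theta - b = 0.36 - -1.56 = 1.92
exp(-(theta - b)) = exp(-1.92) = 0.1466
P = 1 / (1 + 0.1466)
P = 0.8721

0.8721


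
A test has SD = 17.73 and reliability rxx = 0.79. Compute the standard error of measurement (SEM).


SEM = SD * sqrt(1 - rxx)
SEM = 17.73 * sqrt(1 - 0.79)
SEM = 17.73 * sqrt(0.21) = 17.73 * 0.458258
SEM = 8.1249

8.1249


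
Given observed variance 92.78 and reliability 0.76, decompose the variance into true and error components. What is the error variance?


var_true = rxx * var_obs = 0.76 * 92.78 = 70.5128
var_error = var_obs - var_true
var_error = 92.78 - 70.5128
var_error = 22.2672

22.2672


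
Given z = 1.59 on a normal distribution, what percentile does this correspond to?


CDF(z) = 0.5 * (1 + erf(z/sqrt(2)))
erf(1.1243) = 0.8882
CDF = 0.9441
Percentile rank = 0.9441 * 100 = 94.41

94.41


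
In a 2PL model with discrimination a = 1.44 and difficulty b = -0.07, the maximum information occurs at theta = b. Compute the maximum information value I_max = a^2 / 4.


For 2PL, max info at theta = b = -0.07
I_max = a^2 / 4 = 1.44^2 / 4
= 2.0736 / 4
I_max = 0.5184

0.5184


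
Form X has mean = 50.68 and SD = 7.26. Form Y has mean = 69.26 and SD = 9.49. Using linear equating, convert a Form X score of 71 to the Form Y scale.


slope = SD_Y / SD_X = 9.49 / 7.26 ~ 1.3072
intercept = mean_Y - slope * mean_X = 69.26 - (9.49 / 7.26) * 50.68 ~ 3.013
Y = slope * X + intercept. To avoid rounding drift from the rounded slope/intercept, evaluate the equivalent form Y = mean_Y + SD_Y * (X - mean_X) / SD_X at full precision:
Y = 69.26 + 9.49 * (71 - 50.68) / 7.26
Y = 69.26 + 9.49 * 20.32 / 7.26
Y = 69.26 + 192.8368 / 7.26
Y = 69.26 + 26.5615
Y = 95.8215

95.8215


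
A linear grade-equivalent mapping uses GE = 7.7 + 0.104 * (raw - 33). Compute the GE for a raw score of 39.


raw - median = 39 - 33 = 6
slope * diff = 0.104 * 6 = 0.624
GE = 7.7 + 0.624
GE = 8.324

8.324


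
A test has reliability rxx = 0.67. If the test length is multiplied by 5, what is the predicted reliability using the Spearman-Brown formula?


r_new = (n * rxx) / (1 + (n-1) * rxx)
r_new = (5 * 0.67) / (1 + 4 * 0.67)
r_new = 3.35 / 3.68
r_new = 0.9103

0.9103


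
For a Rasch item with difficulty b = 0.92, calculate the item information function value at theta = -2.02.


P = 1/(1+exp(-(-2.02-0.92))) = 0.0502
I = P*(1-P) = 0.0502 * 0.9498
I = 0.0477

0.0477


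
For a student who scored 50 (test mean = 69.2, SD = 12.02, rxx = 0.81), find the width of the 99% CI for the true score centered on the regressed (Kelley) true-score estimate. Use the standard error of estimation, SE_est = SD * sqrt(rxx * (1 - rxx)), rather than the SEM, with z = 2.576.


True score estimate = 0.81*50 + 0.19*69.2 = 53.648
SE_est = SD * sqrt(rxx * (1 - rxx)) = 12.02 * sqrt(0.81 * 0.19) = 12.02 * sqrt(0.1539) = 4.715457
CI = T_est +/- z * SE_est, so width = 2 * z * SE_est = 2 * 2.576 * 4.715457
Width = 24.294

24.294


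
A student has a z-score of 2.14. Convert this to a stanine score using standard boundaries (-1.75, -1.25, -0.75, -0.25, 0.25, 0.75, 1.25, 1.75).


Stanine boundaries: [-1.75, -1.25, -0.75, -0.25, 0.25, 0.75, 1.25, 1.75]
z = 2.14
Check each boundary:
  z >= -1.75 -> could be stanine 2
  z >= -1.25 -> could be stanine 3
  z >= -0.75 -> could be stanine 4
  z >= -0.25 -> could be stanine 5
  z >= 0.25 -> could be stanine 6
  z >= 0.75 -> could be stanine 7
  z >= 1.25 -> could be stanine 8
  z >= 1.75 -> could be stanine 9
Highest qualifying boundary gives stanine = 9

9


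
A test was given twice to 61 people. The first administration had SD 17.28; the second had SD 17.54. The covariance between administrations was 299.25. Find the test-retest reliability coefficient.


r = cov(X,Y) / (SD_X * SD_Y)
r = 299.25 / (17.28 * 17.54)
r = 299.25 / 303.0912
r = 0.9873

0.9873


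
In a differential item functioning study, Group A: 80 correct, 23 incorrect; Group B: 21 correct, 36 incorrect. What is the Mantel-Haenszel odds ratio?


Odds_A = 80/23 = 3.4783
Odds_B = 21/36 = 0.5833
OR = Odds_A / Odds_B = 3.4783 / 0.5833
Exactly, OR = (80 * 36) / (23 * 21) = 2880 / 483
OR = 5.9627

5.9627


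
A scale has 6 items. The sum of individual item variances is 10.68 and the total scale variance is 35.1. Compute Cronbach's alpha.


alpha = (k/(k-1)) * (1 - sum(si^2)/s_total^2)
= (6/5) * (1 - 10.68/35.1)
alpha = 0.8349

0.8349


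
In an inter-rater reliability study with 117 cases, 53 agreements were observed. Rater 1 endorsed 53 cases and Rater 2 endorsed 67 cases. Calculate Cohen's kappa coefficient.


P_o = 53/117 = 0.452991
P_e = (53*67 + 64*50) / 13689 = 0.49317
kappa = (P_o - P_e) / (1 - P_e)
kappa = (0.452991 - 0.49317) / (1 - 0.49317)
kappa = -0.0793

-0.0793


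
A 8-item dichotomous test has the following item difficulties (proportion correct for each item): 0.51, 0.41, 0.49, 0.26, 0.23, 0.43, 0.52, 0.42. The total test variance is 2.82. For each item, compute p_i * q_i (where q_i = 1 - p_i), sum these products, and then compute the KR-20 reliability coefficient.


For each item, compute p_i * q_i:
  Item 1: 0.51 * 0.49 = 0.2499
  Item 2: 0.41 * 0.59 = 0.2419
  Item 3: 0.49 * 0.51 = 0.2499
  Item 4: 0.26 * 0.74 = 0.1924
  Item 5: 0.23 * 0.77 = 0.1771
  Item 6: 0.43 * 0.57 = 0.2451
  Item 7: 0.52 * 0.48 = 0.2496
  Item 8: 0.42 * 0.58 = 0.2436
Sum(p_i * q_i) = 0.2499 + 0.2419 + 0.2499 + 0.1924 + 0.1771 + 0.2451 + 0.2496 + 0.2436 = 1.8495
KR-20 = (k/(k-1)) * (1 - Sum(p_i*q_i) / Var_total)
= (8/7) * (1 - 1.8495/2.82)
= 1.1429 * 0.3441
KR-20 = 0.3933

0.3933


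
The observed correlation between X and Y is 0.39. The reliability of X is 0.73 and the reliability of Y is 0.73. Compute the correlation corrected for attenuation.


r_corrected = rxy / sqrt(rxx * ryy)
= 0.39 / sqrt(0.73 * 0.73)
= 0.39 / sqrt(0.5329)
= 0.39 / 0.73
r_corrected = 0.5342

0.5342


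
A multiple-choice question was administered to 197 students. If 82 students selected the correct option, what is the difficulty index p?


Item difficulty p = number correct / total examinees
p = 82 / 197
p = 0.4162

0.4162


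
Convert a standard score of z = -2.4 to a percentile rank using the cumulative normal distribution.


CDF(z) = 0.5 * (1 + erf(z/sqrt(2)))
erf(-1.6971) = -0.9836
CDF = 0.0082
Percentile rank = 0.0082 * 100 = 0.82

0.82


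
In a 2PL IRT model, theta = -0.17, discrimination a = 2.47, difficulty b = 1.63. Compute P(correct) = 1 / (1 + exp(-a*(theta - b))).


a*(theta - b) = 2.47 * (-0.17 - 1.63) = -4.446
exp(--4.446) = 85.2851
P = 1 / (1 + 85.2851)
P = 0.0116

0.0116


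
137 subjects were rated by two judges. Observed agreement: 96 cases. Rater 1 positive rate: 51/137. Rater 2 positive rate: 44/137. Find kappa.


P_o = 96/137 = 0.70073
P_e = (51*44 + 86*93) / 18769 = 0.545687
kappa = (P_o - P_e) / (1 - P_e)
kappa = (0.70073 - 0.545687) / (1 - 0.545687)
kappa = 0.3413

0.3413


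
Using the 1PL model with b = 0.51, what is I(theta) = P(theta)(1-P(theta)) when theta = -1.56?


P = 1/(1+exp(-(-1.56-0.51))) = 0.112
I = P*(1-P) = 0.112 * 0.888
I = 0.0995

0.0995


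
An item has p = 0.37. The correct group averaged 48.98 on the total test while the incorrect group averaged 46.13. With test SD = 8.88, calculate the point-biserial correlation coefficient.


q = 1 - p = 0.63
rpb = ((M1 - M0) / SD) * sqrt(p * q)
rpb = ((48.98 - 46.13) / 8.88) * sqrt(0.37 * 0.63)
rpb = 0.155

0.155


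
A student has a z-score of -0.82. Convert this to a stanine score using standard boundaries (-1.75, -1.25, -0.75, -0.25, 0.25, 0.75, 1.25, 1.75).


Stanine boundaries: [-1.75, -1.25, -0.75, -0.25, 0.25, 0.75, 1.25, 1.75]
z = -0.82
Check each boundary:
  z >= -1.75 -> could be stanine 2
  z >= -1.25 -> could be stanine 3
  z < -0.75
  z < -0.25
  z < 0.25
  z < 0.75
  z < 1.25
  z < 1.75
Highest qualifying boundary gives stanine = 3

3


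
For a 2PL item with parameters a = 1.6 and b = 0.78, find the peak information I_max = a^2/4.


For 2PL, max info at theta = b = 0.78
I_max = a^2 / 4 = 1.6^2 / 4
= 2.56 / 4
I_max = 0.64

0.64


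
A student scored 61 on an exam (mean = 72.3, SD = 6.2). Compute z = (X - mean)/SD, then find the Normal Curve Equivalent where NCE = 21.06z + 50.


z = (X - mean) / SD = (61 - 72.3) / 6.2
z = -11.3 / 6.2
z = -1.8226
NCE = NCE = 21.06z + 50
Carry z at full precision (z = -11.3 / 6.2) into the conversion:
NCE = 21.06 * (-11.3 / 6.2) + 50 = -237.978 / 6.2 + 50
NCE = -38.3835 + 50
NCE = 11.6165

11.6165


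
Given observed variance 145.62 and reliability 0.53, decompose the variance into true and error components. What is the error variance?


var_true = rxx * var_obs = 0.53 * 145.62 = 77.1786
var_error = var_obs - var_true
var_error = 145.62 - 77.1786
var_error = 68.4414

68.4414


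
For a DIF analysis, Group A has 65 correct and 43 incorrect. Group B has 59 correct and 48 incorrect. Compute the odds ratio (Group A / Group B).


Odds_A = 65/43 = 1.5116
Odds_B = 59/48 = 1.2292
OR = Odds_A / Odds_B = 1.5116 / 1.2292
Exactly, OR = (65 * 48) / (43 * 59) = 3120 / 2537
OR = 1.2298

1.2298


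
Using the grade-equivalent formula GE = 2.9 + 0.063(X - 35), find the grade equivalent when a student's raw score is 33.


raw - median = 33 - 35 = -2
slope * diff = 0.063 * -2 = -0.126
GE = 2.9 + -0.126
GE = 2.774

2.774


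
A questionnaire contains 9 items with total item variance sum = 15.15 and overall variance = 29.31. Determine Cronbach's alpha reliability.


alpha = (k/(k-1)) * (1 - sum(si^2)/s_total^2)
= (9/8) * (1 - 15.15/29.31)
alpha = 0.5435

0.5435


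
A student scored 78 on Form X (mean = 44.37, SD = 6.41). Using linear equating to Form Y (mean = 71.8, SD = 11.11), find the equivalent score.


slope = SD_Y / SD_X = 11.11 / 6.41 ~ 1.7332
intercept = mean_Y - slope * mean_X = 71.8 - (11.11 / 6.41) * 44.37 ~ -5.1034
Y = slope * X + intercept. To avoid rounding drift from the rounded slope/intercept, evaluate the equivalent form Y = mean_Y + SD_Y * (X - mean_X) / SD_X at full precision:
Y = 71.8 + 11.11 * (78 - 44.37) / 6.41
Y = 71.8 + 11.11 * 33.63 / 6.41
Y = 71.8 + 373.6293 / 6.41
Y = 71.8 + 58.2885
Y = 130.0885

130.0885


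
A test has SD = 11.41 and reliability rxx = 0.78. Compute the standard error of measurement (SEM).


SEM = SD * sqrt(1 - rxx)
SEM = 11.41 * sqrt(1 - 0.78)
SEM = 11.41 * sqrt(0.22) = 11.41 * 0.469042
SEM = 5.3518

5.3518


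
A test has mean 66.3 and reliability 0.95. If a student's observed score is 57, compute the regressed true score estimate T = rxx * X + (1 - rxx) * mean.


T_est = rxx * X + (1 - rxx) * mean
T_est = 0.95 * 57 + 0.05 * 66.3
T_est = 54.15 + 3.315
T_est = 57.465

57.465


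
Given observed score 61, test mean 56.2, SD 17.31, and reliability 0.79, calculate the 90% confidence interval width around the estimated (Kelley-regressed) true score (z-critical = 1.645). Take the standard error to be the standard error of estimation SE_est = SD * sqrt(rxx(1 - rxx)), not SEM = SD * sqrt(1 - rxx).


True score estimate = 0.79*61 + 0.21*56.2 = 59.992
SE_est = SD * sqrt(rxx * (1 - rxx)) = 17.31 * sqrt(0.79 * 0.21) = 17.31 * sqrt(0.1659) = 7.050506
CI = T_est +/- z * SE_est, so width = 2 * z * SE_est = 2 * 1.645 * 7.050506
Width = 23.1962

23.1962


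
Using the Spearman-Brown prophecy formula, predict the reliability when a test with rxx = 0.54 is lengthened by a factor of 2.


r_new = (n * rxx) / (1 + (n-1) * rxx)
r_new = (2 * 0.54) / (1 + 1 * 0.54)
r_new = 1.08 / 1.54
r_new = 0.7013

0.7013


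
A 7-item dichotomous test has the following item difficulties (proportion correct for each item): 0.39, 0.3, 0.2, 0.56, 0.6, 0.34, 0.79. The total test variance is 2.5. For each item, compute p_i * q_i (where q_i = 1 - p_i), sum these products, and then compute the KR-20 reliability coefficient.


For each item, compute p_i * q_i:
  Item 1: 0.39 * 0.61 = 0.2379
  Item 2: 0.3 * 0.7 = 0.21
  Item 3: 0.2 * 0.8 = 0.16
  Item 4: 0.56 * 0.44 = 0.2464
  Item 5: 0.6 * 0.4 = 0.24
  Item 6: 0.34 * 0.66 = 0.2244
  Item 7: 0.79 * 0.21 = 0.1659
Sum(p_i * q_i) = 0.2379 + 0.21 + 0.16 + 0.2464 + 0.24 + 0.2244 + 0.1659 = 1.4846
KR-20 = (k/(k-1)) * (1 - Sum(p_i*q_i) / Var_total)
= (7/6) * (1 - 1.4846/2.5)
= 1.1667 * 0.4062
KR-20 = 0.4739

0.4739


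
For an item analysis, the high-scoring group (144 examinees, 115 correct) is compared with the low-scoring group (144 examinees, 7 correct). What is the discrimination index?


p_upper = 115/144 = 0.7986
p_lower = 7/144 = 0.0486
D = 0.7986 - 0.0486 = 0.75

0.75


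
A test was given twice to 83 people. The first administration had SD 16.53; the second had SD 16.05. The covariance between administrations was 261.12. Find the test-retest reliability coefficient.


r = cov(X,Y) / (SD_X * SD_Y)
r = 261.12 / (16.53 * 16.05)
r = 261.12 / 265.3065
r = 0.9842

0.9842


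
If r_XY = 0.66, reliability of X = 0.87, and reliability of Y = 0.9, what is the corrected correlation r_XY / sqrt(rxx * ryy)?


r_corrected = rxy / sqrt(rxx * ryy)
= 0.66 / sqrt(0.87 * 0.9)
= 0.66 / sqrt(0.783)
= 0.66 / 0.884873
r_corrected = 0.7459

0.7459


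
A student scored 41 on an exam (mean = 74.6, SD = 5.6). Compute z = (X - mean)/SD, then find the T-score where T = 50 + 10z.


z = (X - mean) / SD = (41 - 74.6) / 5.6
z = -33.6 / 5.6
z = -6.0
T-score = T = 50 + 10z
Carry z at full precision (z = -33.6 / 5.6) into the conversion:
T-score = 50 + 10 * (-33.6 / 5.6) = 50 + -336 / 5.6
T-score = 50 + -60.0
T-score = -10.0

-10.0


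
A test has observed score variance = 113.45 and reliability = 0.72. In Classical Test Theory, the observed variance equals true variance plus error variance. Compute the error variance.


var_true = rxx * var_obs = 0.72 * 113.45 = 81.684
var_error = var_obs - var_true
var_error = 113.45 - 81.684
var_error = 31.766

31.766


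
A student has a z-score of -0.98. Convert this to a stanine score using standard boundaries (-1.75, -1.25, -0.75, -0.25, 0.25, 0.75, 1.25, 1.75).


Stanine boundaries: [-1.75, -1.25, -0.75, -0.25, 0.25, 0.75, 1.25, 1.75]
z = -0.98
Check each boundary:
  z >= -1.75 -> could be stanine 2
  z >= -1.25 -> could be stanine 3
  z < -0.75
  z < -0.25
  z < 0.25
  z < 0.75
  z < 1.25
  z < 1.75
Highest qualifying boundary gives stanine = 3

3


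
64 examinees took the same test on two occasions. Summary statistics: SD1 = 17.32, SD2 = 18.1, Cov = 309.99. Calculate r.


r = cov(X,Y) / (SD_X * SD_Y)
r = 309.99 / (17.32 * 18.1)
r = 309.99 / 313.492
r = 0.9888

0.9888


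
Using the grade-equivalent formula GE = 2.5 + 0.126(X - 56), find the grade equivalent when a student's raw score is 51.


raw - median = 51 - 56 = -5
slope * diff = 0.126 * -5 = -0.63
GE = 2.5 + -0.63
GE = 1.87

1.87


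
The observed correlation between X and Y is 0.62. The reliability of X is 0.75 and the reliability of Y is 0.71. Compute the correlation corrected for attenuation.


r_corrected = rxy / sqrt(rxx * ryy)
= 0.62 / sqrt(0.75 * 0.71)
= 0.62 / sqrt(0.5325)
= 0.62 / 0.729726
r_corrected = 0.8496

0.8496


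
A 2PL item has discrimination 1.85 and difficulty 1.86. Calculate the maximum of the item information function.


For 2PL, max info at theta = b = 1.86
I_max = a^2 / 4 = 1.85^2 / 4
= 3.4225 / 4
I_max = 0.8556

0.8556


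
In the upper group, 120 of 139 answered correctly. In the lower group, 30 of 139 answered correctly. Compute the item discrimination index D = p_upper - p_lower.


p_upper = 120/139 = 0.8633
p_lower = 30/139 = 0.2158
D = 0.8633 - 0.2158 = 0.6475

0.6475


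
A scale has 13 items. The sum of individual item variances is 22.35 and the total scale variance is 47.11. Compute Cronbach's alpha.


alpha = (k/(k-1)) * (1 - sum(si^2)/s_total^2)
= (13/12) * (1 - 22.35/47.11)
alpha = 0.5694

0.5694


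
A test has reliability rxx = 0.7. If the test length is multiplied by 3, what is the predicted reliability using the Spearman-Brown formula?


r_new = (n * rxx) / (1 + (n-1) * rxx)
r_new = (3 * 0.7) / (1 + 2 * 0.7)
r_new = 2.1 / 2.4
r_new = 0.875

0.875


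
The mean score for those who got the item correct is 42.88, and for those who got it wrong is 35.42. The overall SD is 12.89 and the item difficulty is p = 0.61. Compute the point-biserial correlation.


q = 1 - p = 0.39
rpb = ((M1 - M0) / SD) * sqrt(p * q)
rpb = ((42.88 - 35.42) / 12.89) * sqrt(0.61 * 0.39)
rpb = 0.2823

0.2823
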